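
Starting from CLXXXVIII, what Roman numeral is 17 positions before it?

CLXXXVIII = 188
188 - 17 = 171

CLXXI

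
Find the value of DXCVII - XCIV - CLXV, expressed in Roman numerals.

DXCVII = 597, XCIV = 94, CLXV = 165
597 - 94 = 503
503 - 165 = 338

CCCXXXVIII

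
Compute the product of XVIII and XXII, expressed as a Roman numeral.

XVIII = 18
XXII = 22
18 × 22 = 396

CCCXCVI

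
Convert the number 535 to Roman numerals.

Convert 535 to Roman numerals:
  535 contains 1×500 (D)
  35 contains 3×10 (XXX)
  5 contains 1×5 (V)

DXXXV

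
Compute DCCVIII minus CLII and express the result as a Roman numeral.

DCCVIII = 708
CLII = 152
708 - 152 = 556

DLVI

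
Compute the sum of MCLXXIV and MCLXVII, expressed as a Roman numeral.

MCLXXIV = 1174
MCLXVII = 1167
1174 + 1167 = 2341

MMCCCXLI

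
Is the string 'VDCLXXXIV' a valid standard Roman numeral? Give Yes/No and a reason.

'VDCLXXXIV': V should not appear more than once

No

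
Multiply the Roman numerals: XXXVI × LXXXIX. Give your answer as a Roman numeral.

XXXVI = 36
LXXXIX = 89
36 × 89 = 3204

MMMCCIV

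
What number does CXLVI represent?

CXLVI: C=100, XL=40, V=5, I=1
100 + 40 + 5 + 1 = 146

146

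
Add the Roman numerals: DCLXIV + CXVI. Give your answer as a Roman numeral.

DCLXIV = 664
CXVI = 116
664 + 116 = 780

DCCLXXX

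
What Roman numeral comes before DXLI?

DXLI = 541, so the previous integer is 541 - 1 = 540

DXL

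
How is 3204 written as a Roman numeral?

Convert 3204 to Roman numerals:
  3204 contains 3×1000 (MMM)
  204 contains 2×100 (CC)
  4 contains 1×4 (IV)

MMMCCIV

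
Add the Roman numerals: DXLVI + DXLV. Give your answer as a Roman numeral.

DXLVI = 546
DXLV = 545
546 + 545 = 1091

MXCI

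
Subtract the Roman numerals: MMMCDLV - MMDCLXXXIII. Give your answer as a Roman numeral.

MMMCDLV = 3455
MMDCLXXXIII = 2683
3455 - 2683 = 772

DCCLXXII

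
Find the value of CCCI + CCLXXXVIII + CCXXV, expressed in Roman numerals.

CCCI = 301, CCLXXXVIII = 288, CCXXV = 225
301 + 288 = 589
589 + 225 = 814

DCCCXIV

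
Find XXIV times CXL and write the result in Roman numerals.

XXIV = 24
CXL = 140
24 × 140 = 3360

MMMCCCLX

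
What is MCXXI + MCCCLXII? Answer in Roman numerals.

MCXXI = 1121
MCCCLXII = 1362
1121 + 1362 = 2483

MMCDLXXXIII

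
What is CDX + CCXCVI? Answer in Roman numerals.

CDX = 410
CCXCVI = 296
410 + 296 = 706

DCCVI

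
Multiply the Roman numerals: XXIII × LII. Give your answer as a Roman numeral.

XXIII = 23
LII = 52
23 × 52 = 1196

MCXCVI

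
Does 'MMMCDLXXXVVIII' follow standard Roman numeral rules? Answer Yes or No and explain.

'MMMCDLXXXVVIII': V should not appear more than once

No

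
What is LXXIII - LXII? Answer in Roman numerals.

LXXIII = 73
LXII = 62
73 - 62 = 11

XI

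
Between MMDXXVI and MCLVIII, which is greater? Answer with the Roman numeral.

MMDXXVI = 2526
MCLVIII = 1158
2526 is larger

MMDXXVI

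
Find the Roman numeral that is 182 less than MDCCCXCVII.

MDCCCXCVII = 1897
1897 - 182 = 1715

MDCCXV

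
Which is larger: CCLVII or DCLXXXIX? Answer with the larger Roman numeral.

CCLVII = 257
DCLXXXIX = 689
689 is larger

DCLXXXIX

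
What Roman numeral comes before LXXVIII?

LXXVIII = 78; previous is 77

LXXVII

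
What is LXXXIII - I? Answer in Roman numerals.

LXXXIII = 83
I = 1
83 - 1 = 82

LXXXII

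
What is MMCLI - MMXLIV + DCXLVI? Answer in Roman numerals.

MMCLI = 2151, MMXLIV = 2044, DCXLVI = 646
2151 - 2044 = 107
107 + 646 = 753

DCCLIII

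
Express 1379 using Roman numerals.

Convert 1379 to Roman numerals:
  1379 contains 1×1000 (M)
  379 contains 3×100 (CCC)
  79 contains 1×50 (L)
  29 contains 2×10 (XX)
  9 contains 1×9 (IX)

MCCCLXXIX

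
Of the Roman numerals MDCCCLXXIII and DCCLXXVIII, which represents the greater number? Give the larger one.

MDCCCLXXIII = 1873
DCCLXXVIII = 778
1873 is larger

MDCCCLXXIII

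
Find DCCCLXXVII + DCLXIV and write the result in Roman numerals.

DCCCLXXVII = 877
DCLXIV = 664
877 + 664 = 1541

MDXLI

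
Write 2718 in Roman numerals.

Convert 2718 to Roman numerals:
  2718 contains 2×1000 (MM)
  718 contains 1×500 (D)
  218 contains 2×100 (CC)
  18 contains 1×10 (X)
  8 contains 1×5 (V)
  3 contains 3×1 (III)

MMDCCXVIII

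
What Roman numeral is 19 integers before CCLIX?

CCLIX = 259
259 - 19 = 240

CCXL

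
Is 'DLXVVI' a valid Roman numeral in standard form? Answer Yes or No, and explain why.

'DLXVVI': V should not appear more than once

No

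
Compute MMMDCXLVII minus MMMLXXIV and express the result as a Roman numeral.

MMMDCXLVII = 3647
MMMLXXIV = 3074
3647 - 3074 = 573

DLXXIII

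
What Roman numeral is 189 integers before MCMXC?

MCMXC = 1990
1990 - 189 = 1801

MDCCCI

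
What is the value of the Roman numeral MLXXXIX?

MLXXXIX: M=1000, L=50, X=10, X=10, X=10, IX=9
1000 + 50 + 10 + 10 + 10 + 9 = 1089

1089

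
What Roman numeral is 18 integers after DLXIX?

DLXIX = 569
569 + 18 = 587

DLXXXVII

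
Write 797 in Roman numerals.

Convert 797 to Roman numerals:
  797 contains 1×500 (D)
  297 contains 2×100 (CC)
  97 contains 1×90 (XC)
  7 contains 1×5 (V)
  2 contains 2×1 (II)

DCCXCVII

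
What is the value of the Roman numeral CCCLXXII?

CCCLXXII: C=100, C=100, C=100, L=50, X=10, X=10, I=1, I=1
100 + 100 + 100 + 50 + 10 + 10 + 1 + 1 = 372

372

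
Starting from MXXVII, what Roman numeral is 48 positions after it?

MXXVII = 1027
1027 + 48 = 1075

MLXXV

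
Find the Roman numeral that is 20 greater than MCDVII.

MCDVII = 1407
1407 + 20 = 1427

MCDXXVII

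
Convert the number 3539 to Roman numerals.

Convert 3539 to Roman numerals:
  3539 contains 3×1000 (MMM)
  539 contains 1×500 (D)
  39 contains 3×10 (XXX)
  9 contains 1×9 (IX)

MMMDXXXIX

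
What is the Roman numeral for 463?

Convert 463 to Roman numerals:
  463 contains 1×400 (CD)
  63 contains 1×50 (L)
  13 contains 1×10 (X)
  3 contains 3×1 (III)

CDLXIII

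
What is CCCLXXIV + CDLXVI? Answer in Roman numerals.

CCCLXXIV = 374
CDLXVI = 466
374 + 466 = 840

DCCCXL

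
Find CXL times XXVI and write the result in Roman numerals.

CXL = 140
XXVI = 26
140 × 26 = 3640

MMMDCXL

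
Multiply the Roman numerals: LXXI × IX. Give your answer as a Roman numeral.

LXXI = 71
IX = 9
71 × 9 = 639

DCXXXIX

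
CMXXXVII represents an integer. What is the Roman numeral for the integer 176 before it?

CMXXXVII = 937
937 - 176 = 761

DCCLXI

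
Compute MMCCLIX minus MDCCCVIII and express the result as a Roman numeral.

MMCCLIX = 2259
MDCCCVIII = 1808
2259 - 1808 = 451

CDLI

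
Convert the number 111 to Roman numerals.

Convert 111 to Roman numerals:
  111 contains 1×100 (C)
  11 contains 1×10 (X)
  1 contains 1×1 (I)

CXI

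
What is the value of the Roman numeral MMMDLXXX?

MMMDLXXX: M=1000, M=1000, M=1000, D=500, L=50, X=10, X=10, X=10
1000 + 1000 + 1000 + 500 + 50 + 10 + 10 + 10 = 3580

3580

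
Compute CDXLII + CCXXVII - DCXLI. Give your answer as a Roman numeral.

CDXLII = 442, CCXXVII = 227, DCXLI = 641
442 + 227 = 669
669 - 641 = 28

XXVIII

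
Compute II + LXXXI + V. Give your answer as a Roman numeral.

II = 2, LXXXI = 81, V = 5
2 + 81 = 83
83 + 5 = 88

LXXXVIII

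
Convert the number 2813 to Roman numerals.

Convert 2813 to Roman numerals:
  2813 contains 2×1000 (MM)
  813 contains 1×500 (D)
  313 contains 3×100 (CCC)
  13 contains 1×10 (X)
  3 contains 3×1 (III)

MMDCCCXIII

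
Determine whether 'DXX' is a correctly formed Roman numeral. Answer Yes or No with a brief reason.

'DXX': Check the rules: uses only the symbols I, V, X, L, C, D, M; no symbol is repeated more than three times in a row; V, L and D each appear at most once; no smaller symbol precedes a larger one (values never increase from left to right). Value: D (500) + X (10) + X (10) = 520. So it is a valid standard Roman numeral.

Yes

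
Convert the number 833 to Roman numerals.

Convert 833 to Roman numerals:
  833 contains 1×500 (D)
  333 contains 3×100 (CCC)
  33 contains 3×10 (XXX)
  3 contains 3×1 (III)

DCCCXXXIII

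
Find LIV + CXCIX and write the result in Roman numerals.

LIV = 54
CXCIX = 199
54 + 199 = 253

CCLIII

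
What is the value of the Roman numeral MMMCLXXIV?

MMMCLXXIV: M=1000, M=1000, M=1000, C=100, L=50, X=10, X=10, IV=4
1000 + 1000 + 1000 + 100 + 50 + 10 + 10 + 4 = 3174

3174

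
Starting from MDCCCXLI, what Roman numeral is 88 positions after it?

MDCCCXLI = 1841
1841 + 88 = 1929

MCMXXIX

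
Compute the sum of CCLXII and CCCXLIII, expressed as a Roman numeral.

CCLXII = 262
CCCXLIII = 343
262 + 343 = 605

DCV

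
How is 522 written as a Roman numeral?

Convert 522 to Roman numerals:
  522 contains 1×500 (D)
  22 contains 2×10 (XX)
  2 contains 2×1 (II)

DXXII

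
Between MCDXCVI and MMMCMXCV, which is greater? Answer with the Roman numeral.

MCDXCVI = 1496
MMMCMXCV = 3995
3995 is larger

MMMCMXCV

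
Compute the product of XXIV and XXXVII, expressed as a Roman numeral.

XXIV = 24
XXXVII = 37
24 × 37 = 888

DCCCLXXXVIII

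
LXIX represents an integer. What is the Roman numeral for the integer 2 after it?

LXIX = 69
69 + 2 = 71

LXXI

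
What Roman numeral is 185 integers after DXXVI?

DXXVI = 526
526 + 185 = 711

DCCXI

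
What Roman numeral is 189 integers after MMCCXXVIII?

MMCCXXVIII = 2228
2228 + 189 = 2417

MMCDXVII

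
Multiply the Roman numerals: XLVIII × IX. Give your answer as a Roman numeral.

XLVIII = 48
IX = 9
48 × 9 = 432

CDXXXII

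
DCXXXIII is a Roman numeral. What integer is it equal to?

DCXXXIII: D=500, C=100, X=10, X=10, X=10, I=1, I=1, I=1
500 + 100 + 10 + 10 + 10 + 1 + 1 + 1 = 633

633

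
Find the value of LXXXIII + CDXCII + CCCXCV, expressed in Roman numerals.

LXXXIII = 83, CDXCII = 492, CCCXCV = 395
83 + 492 = 575
575 + 395 = 970

CMLXX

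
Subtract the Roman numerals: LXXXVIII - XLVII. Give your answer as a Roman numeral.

LXXXVIII = 88
XLVII = 47
88 - 47 = 41

XLI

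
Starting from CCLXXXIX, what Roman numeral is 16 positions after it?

CCLXXXIX = 289
289 + 16 = 305

CCCV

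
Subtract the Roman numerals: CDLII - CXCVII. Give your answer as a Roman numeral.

CDLII = 452
CXCVII = 197
452 - 197 = 255

CCLV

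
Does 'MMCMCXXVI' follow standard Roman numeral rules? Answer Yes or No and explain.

'MMCMCXXVI': C cannot come right after the subtractive pair CM: once C is subtracted in CM, the next symbol must be smaller than C

No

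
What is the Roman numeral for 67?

Convert 67 to Roman numerals:
  67 contains 1×50 (L)
  17 contains 1×10 (X)
  7 contains 1×5 (V)
  2 contains 2×1 (II)

LXVII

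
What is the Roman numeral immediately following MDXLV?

MDXLV = 1545, so the next integer is 1545 + 1 = 1546

MDXLVI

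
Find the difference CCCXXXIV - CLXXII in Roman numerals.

CCCXXXIV = 334
CLXXII = 172
334 - 172 = 162

CLXII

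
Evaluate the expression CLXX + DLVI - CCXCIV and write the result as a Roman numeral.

CLXX = 170, DLVI = 556, CCXCIV = 294
170 + 556 = 726
726 - 294 = 432

CDXXXII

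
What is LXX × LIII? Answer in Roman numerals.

LXX = 70
LIII = 53
70 × 53 = 3710

MMMDCCX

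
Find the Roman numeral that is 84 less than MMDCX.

MMDCX = 2610
2610 - 84 = 2526

MMDXXVI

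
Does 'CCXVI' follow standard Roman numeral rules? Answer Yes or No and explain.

'CCXVI': Check the rules: uses only the symbols I, V, X, L, C, D, M; no symbol is repeated more than three times in a row; V, L and D each appear at most once; no smaller symbol precedes a larger one (values never increase from left to right). Value: C (100) + C (100) + X (10) + V (5) + I (1) = 216. So it is a valid standard Roman numeral.

Yes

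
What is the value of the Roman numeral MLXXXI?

MLXXXI: M=1000, L=50, X=10, X=10, X=10, I=1
1000 + 50 + 10 + 10 + 10 + 1 = 1081

1081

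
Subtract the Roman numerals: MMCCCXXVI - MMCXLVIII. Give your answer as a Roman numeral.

MMCCCXXVI = 2326
MMCXLVIII = 2148
2326 - 2148 = 178

CLXXVIII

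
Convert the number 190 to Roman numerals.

Convert 190 to Roman numerals:
  190 contains 1×100 (C)
  90 contains 1×90 (XC)

CXC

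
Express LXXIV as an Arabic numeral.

LXXIV: L=50, X=10, X=10, IV=4
50 + 10 + 10 + 4 = 74

74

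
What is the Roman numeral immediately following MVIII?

MVIII = 1008; next is 1009

MIX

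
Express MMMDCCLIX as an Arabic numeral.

MMMDCCLIX: M=1000, M=1000, M=1000, D=500, C=100, C=100, L=50, IX=9
1000 + 1000 + 1000 + 500 + 100 + 100 + 50 + 9 = 3759

3759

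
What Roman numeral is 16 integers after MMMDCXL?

MMMDCXL = 3640
3640 + 16 = 3656

MMMDCLVI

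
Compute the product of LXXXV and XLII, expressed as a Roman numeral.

LXXXV = 85
XLII = 42
85 × 42 = 3570

MMMDLXX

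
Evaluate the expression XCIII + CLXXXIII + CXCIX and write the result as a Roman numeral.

XCIII = 93, CLXXXIII = 183, CXCIX = 199
93 + 183 = 276
276 + 199 = 475

CDLXXV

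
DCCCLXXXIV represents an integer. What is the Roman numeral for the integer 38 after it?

DCCCLXXXIV = 884
884 + 38 = 922

CMXXII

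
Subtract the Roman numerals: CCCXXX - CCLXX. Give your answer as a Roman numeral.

CCCXXX = 330
CCLXX = 270
330 - 270 = 60

LX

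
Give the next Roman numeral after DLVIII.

DLVIII = 558; next is 559

DLIX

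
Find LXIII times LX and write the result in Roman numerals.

LXIII = 63
LX = 60
63 × 60 = 3780

MMMDCCLXXX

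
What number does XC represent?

XC: XC=90

90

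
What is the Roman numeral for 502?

Convert 502 to Roman numerals:
  502 contains 1×500 (D)
  2 contains 2×1 (II)

DII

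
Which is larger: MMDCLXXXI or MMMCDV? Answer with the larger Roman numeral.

MMDCLXXXI = 2681
MMMCDV = 3405
3405 is larger

MMMCDV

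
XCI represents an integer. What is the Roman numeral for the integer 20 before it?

XCI = 91
91 - 20 = 71

LXXI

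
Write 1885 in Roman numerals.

Convert 1885 to Roman numerals:
  1885 contains 1×1000 (M)
  885 contains 1×500 (D)
  385 contains 3×100 (CCC)
  85 contains 1×50 (L)
  35 contains 3×10 (XXX)
  5 contains 1×5 (V)

MDCCCLXXXV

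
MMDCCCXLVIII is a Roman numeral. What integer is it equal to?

MMDCCCXLVIII: M=1000, M=1000, D=500, C=100, C=100, C=100, XL=40, V=5, I=1, I=1, I=1
1000 + 1000 + 500 + 100 + 100 + 100 + 40 + 5 + 1 + 1 + 1 = 2848

2848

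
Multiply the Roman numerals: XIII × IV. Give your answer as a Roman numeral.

XIII = 13
IV = 4
13 × 4 = 52

LII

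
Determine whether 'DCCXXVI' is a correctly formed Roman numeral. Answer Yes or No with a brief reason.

'DCCXXVI': Check the rules: uses only the symbols I, V, X, L, C, D, M; no symbol is repeated more than three times in a row; V, L and D each appear at most once; no smaller symbol precedes a larger one (values never increase from left to right). Value: D (500) + C (100) + C (100) + X (10) + X (10) + V (5) + I (1) = 726. So it is a valid standard Roman numeral.

Yes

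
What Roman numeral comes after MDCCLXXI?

MDCCLXXI = 1771; next is 1772

MDCCLXXII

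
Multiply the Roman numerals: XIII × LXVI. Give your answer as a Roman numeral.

XIII = 13
LXVI = 66
13 × 66 = 858

DCCCLVIII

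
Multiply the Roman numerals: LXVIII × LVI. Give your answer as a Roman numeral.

LXVIII = 68
LVI = 56
68 × 56 = 3808

MMMDCCCVIII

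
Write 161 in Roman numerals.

Convert 161 to Roman numerals:
  161 contains 1×100 (C)
  61 contains 1×50 (L)
  11 contains 1×10 (X)
  1 contains 1×1 (I)

CLXI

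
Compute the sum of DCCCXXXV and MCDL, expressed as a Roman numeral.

DCCCXXXV = 835
MCDL = 1450
835 + 1450 = 2285

MMCCLXXXV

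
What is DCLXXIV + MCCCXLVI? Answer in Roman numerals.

DCLXXIV = 674
MCCCXLVI = 1346
674 + 1346 = 2020

MMXX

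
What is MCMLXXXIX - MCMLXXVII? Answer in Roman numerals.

MCMLXXXIX = 1989
MCMLXXVII = 1977
1989 - 1977 = 12

XII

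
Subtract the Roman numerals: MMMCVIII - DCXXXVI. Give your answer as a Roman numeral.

MMMCVIII = 3108
DCXXXVI = 636
3108 - 636 = 2472

MMCDLXXII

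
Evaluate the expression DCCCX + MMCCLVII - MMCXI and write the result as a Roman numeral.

DCCCX = 810, MMCCLVII = 2257, MMCXI = 2111
810 + 2257 = 3067
3067 - 2111 = 956

CMLVI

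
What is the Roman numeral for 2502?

Convert 2502 to Roman numerals:
  2502 contains 2×1000 (MM)
  502 contains 1×500 (D)
  2 contains 2×1 (II)

MMDII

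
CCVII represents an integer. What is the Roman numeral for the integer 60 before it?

CCVII = 207
207 - 60 = 147

CXLVII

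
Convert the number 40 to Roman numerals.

Convert 40 to Roman numerals:
  40 contains 1×40 (XL)

XL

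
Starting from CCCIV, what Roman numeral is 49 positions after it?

CCCIV = 304
304 + 49 = 353

CCCLIII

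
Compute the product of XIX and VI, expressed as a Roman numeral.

XIX = 19
VI = 6
19 × 6 = 114

CXIV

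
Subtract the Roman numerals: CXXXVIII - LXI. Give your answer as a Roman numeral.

CXXXVIII = 138
LXI = 61
138 - 61 = 77

LXXVII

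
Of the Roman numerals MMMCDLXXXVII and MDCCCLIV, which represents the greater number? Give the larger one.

MMMCDLXXXVII = 3487
MDCCCLIV = 1854
3487 is larger

MMMCDLXXXVII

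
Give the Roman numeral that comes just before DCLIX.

DCLIX = 659, so the previous integer is 659 - 1 = 658

DCLVIII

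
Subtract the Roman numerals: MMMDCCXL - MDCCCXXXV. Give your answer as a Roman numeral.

MMMDCCXL = 3740
MDCCCXXXV = 1835
3740 - 1835 = 1905

MCMV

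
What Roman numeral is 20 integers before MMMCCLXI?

MMMCCLXI = 3261
3261 - 20 = 3241

MMMCCXLI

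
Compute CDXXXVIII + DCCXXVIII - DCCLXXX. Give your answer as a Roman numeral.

CDXXXVIII = 438, DCCXXVIII = 728, DCCLXXX = 780
438 + 728 = 1166
1166 - 780 = 386

CCCLXXXVI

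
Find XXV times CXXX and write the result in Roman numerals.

XXV = 25
CXXX = 130
25 × 130 = 3250

MMMCCL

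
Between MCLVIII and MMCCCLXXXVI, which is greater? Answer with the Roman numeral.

MCLVIII = 1158
MMCCCLXXXVI = 2386
2386 is larger

MMCCCLXXXVI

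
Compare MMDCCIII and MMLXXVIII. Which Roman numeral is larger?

MMDCCIII = 2703
MMLXXVIII = 2078
2703 is larger

MMDCCIII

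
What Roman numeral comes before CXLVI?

CXLVI = 146; previous is 145

CXLV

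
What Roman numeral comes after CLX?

CLX = 160; next is 161

CLXI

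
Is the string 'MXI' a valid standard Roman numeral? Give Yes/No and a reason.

'MXI': Check the rules: uses only the symbols I, V, X, L, C, D, M; no symbol is repeated more than three times in a row; V, L and D each appear at most once; no smaller symbol precedes a larger one (values never increase from left to right). Value: M (1000) + X (10) + I (1) = 1011. So it is a valid standard Roman numeral.

Yes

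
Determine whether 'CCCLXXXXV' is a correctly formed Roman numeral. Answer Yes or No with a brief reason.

'CCCLXXXXV': More than 3 consecutive X's

No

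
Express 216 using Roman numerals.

Convert 216 to Roman numerals:
  216 contains 2×100 (CC)
  16 contains 1×10 (X)
  6 contains 1×5 (V)
  1 contains 1×1 (I)

CCXVI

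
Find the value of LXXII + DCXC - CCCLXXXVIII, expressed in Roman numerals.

LXXII = 72, DCXC = 690, CCCLXXXVIII = 388
72 + 690 = 762
762 - 388 = 374

CCCLXXIV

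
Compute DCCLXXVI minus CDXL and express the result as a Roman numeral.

DCCLXXVI = 776
CDXL = 440
776 - 440 = 336

CCCXXXVI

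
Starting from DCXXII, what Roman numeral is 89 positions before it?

DCXXII = 622
622 - 89 = 533

DXXXIII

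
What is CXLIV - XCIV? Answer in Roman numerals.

CXLIV = 144
XCIV = 94
144 - 94 = 50

L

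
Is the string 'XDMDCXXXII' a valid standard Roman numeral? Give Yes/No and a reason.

'XDMDCXXXII': D should not appear more than once

No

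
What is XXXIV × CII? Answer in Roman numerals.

XXXIV = 34
CII = 102
34 × 102 = 3468

MMMCDLXVIII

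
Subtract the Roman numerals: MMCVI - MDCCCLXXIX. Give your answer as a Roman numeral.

MMCVI = 2106
MDCCCLXXIX = 1879
2106 - 1879 = 227

CCXXVII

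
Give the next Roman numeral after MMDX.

MMDX = 2510; next is 2511

MMDXI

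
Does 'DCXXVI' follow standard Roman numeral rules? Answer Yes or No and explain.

'DCXXVI': Check the rules: uses only the symbols I, V, X, L, C, D, M; no symbol is repeated more than three times in a row; V, L and D each appear at most once; no smaller symbol precedes a larger one (values never increase from left to right). Value: D (500) + C (100) + X (10) + X (10) + V (5) + I (1) = 626. So it is a valid standard Roman numeral.

Yes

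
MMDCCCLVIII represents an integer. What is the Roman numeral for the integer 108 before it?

MMDCCCLVIII = 2858
2858 - 108 = 2750

MMDCCL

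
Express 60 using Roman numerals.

Convert 60 to Roman numerals:
  60 contains 1×50 (L)
  10 contains 1×10 (X)

LX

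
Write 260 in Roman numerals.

Convert 260 to Roman numerals:
  260 contains 2×100 (CC)
  60 contains 1×50 (L)
  10 contains 1×10 (X)

CCLX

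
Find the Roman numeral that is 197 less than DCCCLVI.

DCCCLVI = 856
856 - 197 = 659

DCLIX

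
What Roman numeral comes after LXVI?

LXVI = 66, so the next integer is 66 + 1 = 67

LXVII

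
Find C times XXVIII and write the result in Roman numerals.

C = 100
XXVIII = 28
100 × 28 = 2800

MMDCCC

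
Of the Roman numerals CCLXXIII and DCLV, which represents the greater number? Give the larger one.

CCLXXIII = 273
DCLV = 655
655 is larger

DCLV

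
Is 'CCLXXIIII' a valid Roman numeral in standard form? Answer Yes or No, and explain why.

'CCLXXIIII': More than 3 consecutive I's

No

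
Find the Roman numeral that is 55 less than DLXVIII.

DLXVIII = 568
568 - 55 = 513

DXIII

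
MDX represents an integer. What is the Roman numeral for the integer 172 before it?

MDX = 1510
1510 - 172 = 1338

MCCCXXXVIII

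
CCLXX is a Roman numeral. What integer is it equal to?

CCLXX: C=100, C=100, L=50, X=10, X=10
100 + 100 + 50 + 10 + 10 = 270

270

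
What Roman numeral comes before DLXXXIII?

DLXXXIII = 583; previous is 582

DLXXXII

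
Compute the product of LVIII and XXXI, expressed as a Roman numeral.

LVIII = 58
XXXI = 31
58 × 31 = 1798

MDCCXCVIII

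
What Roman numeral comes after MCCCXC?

MCCCXC = 1390; next is 1391

MCCCXCI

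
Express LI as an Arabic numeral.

LI: L=50, I=1
50 + 1 = 51

51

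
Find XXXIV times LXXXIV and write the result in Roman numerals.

XXXIV = 34
LXXXIV = 84
34 × 84 = 2856

MMDCCCLVI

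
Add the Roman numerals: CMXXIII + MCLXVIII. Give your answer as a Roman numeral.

CMXXIII = 923
MCLXVIII = 1168
923 + 1168 = 2091

MMXCI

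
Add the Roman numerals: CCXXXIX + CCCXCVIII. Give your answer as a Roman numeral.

CCXXXIX = 239
CCCXCVIII = 398
239 + 398 = 637

DCXXXVII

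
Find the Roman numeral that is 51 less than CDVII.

CDVII = 407
407 - 51 = 356

CCCLVI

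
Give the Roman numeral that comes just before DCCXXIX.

DCCXXIX = 729, so the previous integer is 729 - 1 = 728

DCCXXVIII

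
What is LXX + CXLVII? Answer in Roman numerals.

LXX = 70
CXLVII = 147
70 + 147 = 217

CCXVII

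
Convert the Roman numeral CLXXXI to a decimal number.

CLXXXI: C=100, L=50, X=10, X=10, X=10, I=1
100 + 50 + 10 + 10 + 10 + 1 = 181

181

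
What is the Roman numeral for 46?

Convert 46 to Roman numerals:
  46 contains 1×40 (XL)
  6 contains 1×5 (V)
  1 contains 1×1 (I)

XLVI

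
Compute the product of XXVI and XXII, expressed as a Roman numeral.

XXVI = 26
XXII = 22
26 × 22 = 572

DLXXII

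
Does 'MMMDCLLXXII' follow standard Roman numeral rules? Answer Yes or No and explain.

'MMMDCLLXXII': L should not appear more than once

No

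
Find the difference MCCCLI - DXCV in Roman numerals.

MCCCLI = 1351
DXCV = 595
1351 - 595 = 756

DCCLVI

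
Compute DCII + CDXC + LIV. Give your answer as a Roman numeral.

DCII = 602, CDXC = 490, LIV = 54
602 + 490 = 1092
1092 + 54 = 1146

MCXLVI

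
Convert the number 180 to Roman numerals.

Convert 180 to Roman numerals:
  180 contains 1×100 (C)
  80 contains 1×50 (L)
  30 contains 3×10 (XXX)

CLXXX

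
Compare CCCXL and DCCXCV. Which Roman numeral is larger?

CCCXL = 340
DCCXCV = 795
795 is larger

DCCXCV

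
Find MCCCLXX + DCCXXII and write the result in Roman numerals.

MCCCLXX = 1370
DCCXXII = 722
1370 + 722 = 2092

MMXCII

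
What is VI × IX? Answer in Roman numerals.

VI = 6
IX = 9
6 × 9 = 54

LIV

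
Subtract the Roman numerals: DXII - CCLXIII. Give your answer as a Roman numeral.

DXII = 512
CCLXIII = 263
512 - 263 = 249

CCXLIX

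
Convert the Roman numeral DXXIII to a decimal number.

DXXIII: D=500, X=10, X=10, I=1, I=1, I=1
500 + 10 + 10 + 1 + 1 + 1 = 523

523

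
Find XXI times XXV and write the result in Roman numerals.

XXI = 21
XXV = 25
21 × 25 = 525

DXXV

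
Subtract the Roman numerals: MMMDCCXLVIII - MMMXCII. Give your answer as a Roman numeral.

MMMDCCXLVIII = 3748
MMMXCII = 3092
3748 - 3092 = 656

DCLVI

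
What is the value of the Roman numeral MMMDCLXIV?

MMMDCLXIV: M=1000, M=1000, M=1000, D=500, C=100, L=50, X=10, IV=4
1000 + 1000 + 1000 + 500 + 100 + 50 + 10 + 4 = 3664

3664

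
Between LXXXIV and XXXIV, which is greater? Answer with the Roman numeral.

LXXXIV = 84
XXXIV = 34
84 is larger

LXXXIV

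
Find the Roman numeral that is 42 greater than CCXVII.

CCXVII = 217
217 + 42 = 259

CCLIX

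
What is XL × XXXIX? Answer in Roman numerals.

XL = 40
XXXIX = 39
40 × 39 = 1560

MDLX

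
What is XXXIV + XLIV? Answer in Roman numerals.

XXXIV = 34
XLIV = 44
34 + 44 = 78

LXXVIII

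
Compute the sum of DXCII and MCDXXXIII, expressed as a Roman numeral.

DXCII = 592
MCDXXXIII = 1433
592 + 1433 = 2025

MMXXV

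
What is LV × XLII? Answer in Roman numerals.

LV = 55
XLII = 42
55 × 42 = 2310

MMCCCX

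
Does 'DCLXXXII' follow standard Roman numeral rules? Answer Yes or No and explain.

'DCLXXXII': Check the rules: uses only the symbols I, V, X, L, C, D, M; no symbol is repeated more than three times in a row; V, L and D each appear at most once; no smaller symbol precedes a larger one (values never increase from left to right). Value: D (500) + C (100) + L (50) + X (10) + X (10) + X (10) + I (1) + I (1) = 682. So it is a valid standard Roman numeral.

Yes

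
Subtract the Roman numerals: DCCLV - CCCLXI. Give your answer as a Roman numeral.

DCCLV = 755
CCCLXI = 361
755 - 361 = 394

CCCXCIV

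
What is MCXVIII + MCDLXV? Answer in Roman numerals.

MCXVIII = 1118
MCDLXV = 1465
1118 + 1465 = 2583

MMDLXXXIII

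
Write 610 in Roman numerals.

Convert 610 to Roman numerals:
  610 contains 1×500 (D)
  110 contains 1×100 (C)
  10 contains 1×10 (X)

DCX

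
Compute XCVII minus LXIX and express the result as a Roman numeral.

XCVII = 97
LXIX = 69
97 - 69 = 28

XXVIII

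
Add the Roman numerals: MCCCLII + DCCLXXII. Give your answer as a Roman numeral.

MCCCLII = 1352
DCCLXXII = 772
1352 + 772 = 2124

MMCXXIV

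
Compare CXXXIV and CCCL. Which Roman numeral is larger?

CXXXIV = 134
CCCL = 350
350 is larger

CCCL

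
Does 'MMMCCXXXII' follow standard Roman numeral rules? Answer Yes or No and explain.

'MMMCCXXXII': Check the rules: uses only the symbols I, V, X, L, C, D, M; no symbol is repeated more than three times in a row; V, L and D each appear at most once; no smaller symbol precedes a larger one (values never increase from left to right). Value: M (1000) + M (1000) + M (1000) + C (100) + C (100) + X (10) + X (10) + X (10) + I (1) + I (1) = 3232. So it is a valid standard Roman numeral.

Yes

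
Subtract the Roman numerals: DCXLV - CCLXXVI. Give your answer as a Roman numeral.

DCXLV = 645
CCLXXVI = 276
645 - 276 = 369

CCCLXIX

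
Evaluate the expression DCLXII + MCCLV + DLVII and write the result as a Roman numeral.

DCLXII = 662, MCCLV = 1255, DLVII = 557
662 + 1255 = 1917
1917 + 557 = 2474

MMCDLXXIV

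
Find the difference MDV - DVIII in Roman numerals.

MDV = 1505
DVIII = 508
1505 - 508 = 997

CMXCVII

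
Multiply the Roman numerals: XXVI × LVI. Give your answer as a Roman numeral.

XXVI = 26
LVI = 56
26 × 56 = 1456

MCDLVI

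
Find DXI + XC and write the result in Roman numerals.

DXI = 511
XC = 90
511 + 90 = 601

DCI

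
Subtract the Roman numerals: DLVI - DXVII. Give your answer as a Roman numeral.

DLVI = 556
DXVII = 517
556 - 517 = 39

XXXIX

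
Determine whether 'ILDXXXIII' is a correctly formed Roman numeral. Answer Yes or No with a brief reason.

'ILDXXXIII': Invalid subtractive combination: IL

No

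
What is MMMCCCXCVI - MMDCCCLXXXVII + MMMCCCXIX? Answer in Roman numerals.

MMMCCCXCVI = 3396, MMDCCCLXXXVII = 2887, MMMCCCXIX = 3319
3396 - 2887 = 509
509 + 3319 = 3828

MMMDCCCXXVIII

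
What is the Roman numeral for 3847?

Convert 3847 to Roman numerals:
  3847 contains 3×1000 (MMM)
  847 contains 1×500 (D)
  347 contains 3×100 (CCC)
  47 contains 1×40 (XL)
  7 contains 1×5 (V)
  2 contains 2×1 (II)

MMMDCCCXLVII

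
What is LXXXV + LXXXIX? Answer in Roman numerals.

LXXXV = 85
LXXXIX = 89
85 + 89 = 174

CLXXIV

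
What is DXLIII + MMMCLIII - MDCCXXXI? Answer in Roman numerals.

DXLIII = 543, MMMCLIII = 3153, MDCCXXXI = 1731
543 + 3153 = 3696
3696 - 1731 = 1965

MCMLXV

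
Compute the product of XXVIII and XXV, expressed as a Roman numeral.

XXVIII = 28
XXV = 25
28 × 25 = 700

DCC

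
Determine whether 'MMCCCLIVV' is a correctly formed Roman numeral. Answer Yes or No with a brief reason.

'MMCCCLIVV': V should not appear more than once

No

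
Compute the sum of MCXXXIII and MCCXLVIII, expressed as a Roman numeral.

MCXXXIII = 1133
MCCXLVIII = 1248
1133 + 1248 = 2381

MMCCCLXXXI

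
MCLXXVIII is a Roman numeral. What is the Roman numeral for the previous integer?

MCLXXVIII = 1178, so the previous integer is 1178 - 1 = 1177

MCLXXVII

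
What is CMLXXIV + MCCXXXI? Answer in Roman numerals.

CMLXXIV = 974
MCCXXXI = 1231
974 + 1231 = 2205

MMCCV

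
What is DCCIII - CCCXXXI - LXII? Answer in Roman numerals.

DCCIII = 703, CCCXXXI = 331, LXII = 62
703 - 331 = 372
372 - 62 = 310

CCCX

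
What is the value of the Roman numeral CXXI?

CXXI: C=100, X=10, X=10, I=1
100 + 10 + 10 + 1 = 121

121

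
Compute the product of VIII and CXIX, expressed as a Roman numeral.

VIII = 8
CXIX = 119
8 × 119 = 952

CMLII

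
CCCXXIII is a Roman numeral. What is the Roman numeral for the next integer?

CCCXXIII = 323; next is 324

CCCXXIV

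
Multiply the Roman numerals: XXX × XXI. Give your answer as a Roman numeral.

XXX = 30
XXI = 21
30 × 21 = 630

DCXXX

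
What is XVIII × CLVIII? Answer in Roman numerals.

XVIII = 18
CLVIII = 158
18 × 158 = 2844

MMDCCCXLIV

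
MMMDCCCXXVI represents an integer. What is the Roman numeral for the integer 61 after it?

MMMDCCCXXVI = 3826
3826 + 61 = 3887

MMMDCCCLXXXVII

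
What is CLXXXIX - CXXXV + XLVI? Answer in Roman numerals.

CLXXXIX = 189, CXXXV = 135, XLVI = 46
189 - 135 = 54
54 + 46 = 100

C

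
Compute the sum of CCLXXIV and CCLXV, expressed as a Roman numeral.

CCLXXIV = 274
CCLXV = 265
274 + 265 = 539

DXXXIX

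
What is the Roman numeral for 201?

Convert 201 to Roman numerals:
  201 contains 2×100 (CC)
  1 contains 1×1 (I)

CCI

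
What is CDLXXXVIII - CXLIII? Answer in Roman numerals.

CDLXXXVIII = 488
CXLIII = 143
488 - 143 = 345

CCCXLV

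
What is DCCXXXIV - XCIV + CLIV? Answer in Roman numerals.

DCCXXXIV = 734, XCIV = 94, CLIV = 154
734 - 94 = 640
640 + 154 = 794

DCCXCIV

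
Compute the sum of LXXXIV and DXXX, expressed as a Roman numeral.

LXXXIV = 84
DXXX = 530
84 + 530 = 614

DCXIV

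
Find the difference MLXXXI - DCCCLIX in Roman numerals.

MLXXXI = 1081
DCCCLIX = 859
1081 - 859 = 222

CCXXII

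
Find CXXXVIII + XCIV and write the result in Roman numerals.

CXXXVIII = 138
XCIV = 94
138 + 94 = 232

CCXXXII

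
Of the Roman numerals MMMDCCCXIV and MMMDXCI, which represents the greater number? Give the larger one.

MMMDCCCXIV = 3814
MMMDXCI = 3591
3814 is larger

MMMDCCCXIV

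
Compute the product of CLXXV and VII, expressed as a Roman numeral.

CLXXV = 175
VII = 7
175 × 7 = 1225

MCCXXV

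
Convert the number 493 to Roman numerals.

Convert 493 to Roman numerals:
  493 contains 1×400 (CD)
  93 contains 1×90 (XC)
  3 contains 3×1 (III)

CDXCIII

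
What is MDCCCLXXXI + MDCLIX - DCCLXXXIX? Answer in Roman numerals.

MDCCCLXXXI = 1881, MDCLIX = 1659, DCCLXXXIX = 789
1881 + 1659 = 3540
3540 - 789 = 2751

MMDCCLI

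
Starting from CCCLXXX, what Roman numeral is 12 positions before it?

CCCLXXX = 380
380 - 12 = 368

CCCLXVIII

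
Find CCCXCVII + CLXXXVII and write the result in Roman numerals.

CCCXCVII = 397
CLXXXVII = 187
397 + 187 = 584

DLXXXIV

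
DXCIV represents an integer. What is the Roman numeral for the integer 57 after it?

DXCIV = 594
594 + 57 = 651

DCLI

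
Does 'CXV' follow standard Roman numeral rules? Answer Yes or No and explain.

'CXV': Check the rules: uses only the symbols I, V, X, L, C, D, M; no symbol is repeated more than three times in a row; V, L and D each appear at most once; no smaller symbol precedes a larger one (values never increase from left to right). Value: C (100) + X (10) + V (5) = 115. So it is a valid standard Roman numeral.

Yes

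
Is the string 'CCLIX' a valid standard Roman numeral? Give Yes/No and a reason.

'CCLIX': Check the rules: uses only the symbols I, V, X, L, C, D, M; no symbol is repeated more than three times in a row; V, L and D each appear at most once; the only place a smaller symbol precedes a larger one is the allowed subtractive pair IX, the symbol right after such a pair (if any) is smaller than the pair's first symbol, and otherwise the values never increase from left to right. Value: C (100) + C (100) + L (50) + IX (9) = 259. So it is a valid standard Roman numeral.

Yes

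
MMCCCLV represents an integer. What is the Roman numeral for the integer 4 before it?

MMCCCLV = 2355
2355 - 4 = 2351

MMCCCLI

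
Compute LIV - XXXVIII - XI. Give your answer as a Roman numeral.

LIV = 54, XXXVIII = 38, XI = 11
54 - 38 = 16
16 - 11 = 5

V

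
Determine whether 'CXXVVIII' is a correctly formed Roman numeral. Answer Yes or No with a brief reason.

'CXXVVIII': V should not appear more than once

No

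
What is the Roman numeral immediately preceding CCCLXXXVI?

CCCLXXXVI = 386, so the previous integer is 386 - 1 = 385

CCCLXXXV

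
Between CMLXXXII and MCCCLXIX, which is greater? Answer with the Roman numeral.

CMLXXXII = 982
MCCCLXIX = 1369
1369 is larger

MCCCLXIX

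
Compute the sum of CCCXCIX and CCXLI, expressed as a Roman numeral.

CCCXCIX = 399
CCXLI = 241
399 + 241 = 640

DCXL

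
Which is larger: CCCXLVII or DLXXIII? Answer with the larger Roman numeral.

CCCXLVII = 347
DLXXIII = 573
573 is larger

DLXXIII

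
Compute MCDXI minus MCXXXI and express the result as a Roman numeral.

MCDXI = 1411
MCXXXI = 1131
1411 - 1131 = 280

CCLXXX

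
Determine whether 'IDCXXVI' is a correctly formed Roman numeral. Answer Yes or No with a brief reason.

'IDCXXVI': Invalid subtractive combination: ID

No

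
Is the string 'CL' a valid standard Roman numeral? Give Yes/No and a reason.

'CL': Check the rules: uses only the symbols I, V, X, L, C, D, M; no symbol is repeated more than three times in a row; V, L and D each appear at most once; no smaller symbol precedes a larger one (values never increase from left to right). Value: C (100) + L (50) = 150. So it is a valid standard Roman numeral.

Yes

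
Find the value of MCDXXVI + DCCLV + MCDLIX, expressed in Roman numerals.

MCDXXVI = 1426, DCCLV = 755, MCDLIX = 1459
1426 + 755 = 2181
2181 + 1459 = 3640

MMMDCXL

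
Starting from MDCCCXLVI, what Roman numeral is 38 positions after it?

MDCCCXLVI = 1846
1846 + 38 = 1884

MDCCCLXXXIV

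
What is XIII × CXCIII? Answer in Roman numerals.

XIII = 13
CXCIII = 193
13 × 193 = 2509

MMDIX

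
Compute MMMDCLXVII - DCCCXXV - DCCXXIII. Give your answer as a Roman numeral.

MMMDCLXVII = 3667, DCCCXXV = 825, DCCXXIII = 723
3667 - 825 = 2842
2842 - 723 = 2119

MMCXIX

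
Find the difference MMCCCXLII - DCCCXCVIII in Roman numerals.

MMCCCXLII = 2342
DCCCXCVIII = 898
2342 - 898 = 1444

MCDXLIV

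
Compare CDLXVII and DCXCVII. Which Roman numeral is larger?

CDLXVII = 467
DCXCVII = 697
697 is larger

DCXCVII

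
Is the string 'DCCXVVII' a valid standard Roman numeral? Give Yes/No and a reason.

'DCCXVVII': V should not appear more than once

No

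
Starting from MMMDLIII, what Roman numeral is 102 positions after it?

MMMDLIII = 3553
3553 + 102 = 3655

MMMDCLV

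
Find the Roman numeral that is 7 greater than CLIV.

CLIV = 154
154 + 7 = 161

CLXI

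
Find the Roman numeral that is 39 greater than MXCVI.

MXCVI = 1096
1096 + 39 = 1135

MCXXXV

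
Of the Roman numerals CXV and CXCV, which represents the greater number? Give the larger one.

CXV = 115
CXCV = 195
195 is larger

CXCV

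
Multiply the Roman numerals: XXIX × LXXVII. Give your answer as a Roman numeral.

XXIX = 29
LXXVII = 77
29 × 77 = 2233

MMCCXXXIII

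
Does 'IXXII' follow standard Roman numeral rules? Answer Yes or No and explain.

'IXXII': I (position 1) comes before the larger symbol X (position 3) without being directly in front of it as a subtractive pair; apart from IV, IX, XL, XC, CD and CM, symbols must go from largest to smallest

No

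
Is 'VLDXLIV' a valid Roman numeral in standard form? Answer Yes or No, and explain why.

'VLDXLIV': V should not appear more than once

No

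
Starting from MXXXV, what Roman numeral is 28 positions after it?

MXXXV = 1035
1035 + 28 = 1063

MLXIII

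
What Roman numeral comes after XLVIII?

XLVIII = 48, so the next integer is 48 + 1 = 49

XLIX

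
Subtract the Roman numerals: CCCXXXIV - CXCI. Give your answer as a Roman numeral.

CCCXXXIV = 334
CXCI = 191
334 - 191 = 143

CXLIII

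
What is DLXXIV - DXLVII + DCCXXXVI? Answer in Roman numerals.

DLXXIV = 574, DXLVII = 547, DCCXXXVI = 736
574 - 547 = 27
27 + 736 = 763

DCCLXIII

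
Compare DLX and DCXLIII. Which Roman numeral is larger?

DLX = 560
DCXLIII = 643
643 is larger

DCXLIII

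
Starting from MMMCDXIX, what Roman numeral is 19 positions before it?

MMMCDXIX = 3419
3419 - 19 = 3400

MMMCD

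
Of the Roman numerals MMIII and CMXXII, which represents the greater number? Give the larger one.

MMIII = 2003
CMXXII = 922
2003 is larger

MMIII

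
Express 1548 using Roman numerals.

Convert 1548 to Roman numerals:
  1548 contains 1×1000 (M)
  548 contains 1×500 (D)
  48 contains 1×40 (XL)
  8 contains 1×5 (V)
  3 contains 3×1 (III)

MDXLVIII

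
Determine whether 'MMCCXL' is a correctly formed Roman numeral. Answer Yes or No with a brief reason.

'MMCCXL': Check the rules: uses only the symbols I, V, X, L, C, D, M; no symbol is repeated more than three times in a row; V, L and D each appear at most once; the only place a smaller symbol precedes a larger one is the allowed subtractive pair XL, the symbol right after such a pair (if any) is smaller than the pair's first symbol, and otherwise the values never increase from left to right. Value: M (1000) + M (1000) + C (100) + C (100) + XL (40) = 2240. So it is a valid standard Roman numeral.

Yes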